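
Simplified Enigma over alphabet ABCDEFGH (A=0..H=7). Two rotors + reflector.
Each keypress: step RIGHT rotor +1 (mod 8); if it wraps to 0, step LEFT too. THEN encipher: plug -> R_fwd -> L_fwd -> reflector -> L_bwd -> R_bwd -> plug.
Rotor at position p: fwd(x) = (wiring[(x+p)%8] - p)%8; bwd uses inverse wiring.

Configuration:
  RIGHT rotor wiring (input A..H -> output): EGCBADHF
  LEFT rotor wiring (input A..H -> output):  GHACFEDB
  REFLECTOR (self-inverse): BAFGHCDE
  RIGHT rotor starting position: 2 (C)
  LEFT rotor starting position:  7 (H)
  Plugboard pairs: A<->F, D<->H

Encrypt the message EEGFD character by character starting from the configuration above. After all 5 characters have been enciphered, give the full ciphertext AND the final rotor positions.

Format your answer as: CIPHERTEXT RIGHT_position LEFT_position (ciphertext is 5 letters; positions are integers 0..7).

Char 1 ('E'): step: R->3, L=7; E->plug->E->R->C->L->A->refl->B->L'->D->R'->G->plug->G
Char 2 ('E'): step: R->4, L=7; E->plug->E->R->A->L->C->refl->F->L'->G->R'->G->plug->G
Char 3 ('G'): step: R->5, L=7; G->plug->G->R->E->L->D->refl->G->L'->F->R'->F->plug->A
Char 4 ('F'): step: R->6, L=7; F->plug->A->R->B->L->H->refl->E->L'->H->R'->B->plug->B
Char 5 ('D'): step: R->7, L=7; D->plug->H->R->A->L->C->refl->F->L'->G->R'->A->plug->F
Final: ciphertext=GGABF, RIGHT=7, LEFT=7

Answer: GGABF 7 7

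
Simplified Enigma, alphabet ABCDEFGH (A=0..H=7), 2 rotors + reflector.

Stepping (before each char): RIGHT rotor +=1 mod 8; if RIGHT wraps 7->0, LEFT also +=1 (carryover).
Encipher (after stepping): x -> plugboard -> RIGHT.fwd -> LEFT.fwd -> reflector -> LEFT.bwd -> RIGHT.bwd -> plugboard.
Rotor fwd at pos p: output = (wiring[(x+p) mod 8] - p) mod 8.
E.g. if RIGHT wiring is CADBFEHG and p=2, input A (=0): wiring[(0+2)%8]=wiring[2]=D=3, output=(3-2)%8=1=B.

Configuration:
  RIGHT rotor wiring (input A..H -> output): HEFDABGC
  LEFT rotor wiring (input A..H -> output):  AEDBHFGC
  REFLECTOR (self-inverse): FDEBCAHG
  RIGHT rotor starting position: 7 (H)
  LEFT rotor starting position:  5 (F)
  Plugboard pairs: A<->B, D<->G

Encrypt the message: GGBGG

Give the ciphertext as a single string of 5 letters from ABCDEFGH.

Char 1 ('G'): step: R->0, L->6 (L advanced); G->plug->D->R->D->L->G->refl->H->L'->H->R'->A->plug->B
Char 2 ('G'): step: R->1, L=6; G->plug->D->R->H->L->H->refl->G->L'->D->R'->A->plug->B
Char 3 ('B'): step: R->2, L=6; B->plug->A->R->D->L->G->refl->H->L'->H->R'->D->plug->G
Char 4 ('G'): step: R->3, L=6; G->plug->D->R->D->L->G->refl->H->L'->H->R'->E->plug->E
Char 5 ('G'): step: R->4, L=6; G->plug->D->R->G->L->B->refl->D->L'->F->R'->B->plug->A

Answer: BBGEA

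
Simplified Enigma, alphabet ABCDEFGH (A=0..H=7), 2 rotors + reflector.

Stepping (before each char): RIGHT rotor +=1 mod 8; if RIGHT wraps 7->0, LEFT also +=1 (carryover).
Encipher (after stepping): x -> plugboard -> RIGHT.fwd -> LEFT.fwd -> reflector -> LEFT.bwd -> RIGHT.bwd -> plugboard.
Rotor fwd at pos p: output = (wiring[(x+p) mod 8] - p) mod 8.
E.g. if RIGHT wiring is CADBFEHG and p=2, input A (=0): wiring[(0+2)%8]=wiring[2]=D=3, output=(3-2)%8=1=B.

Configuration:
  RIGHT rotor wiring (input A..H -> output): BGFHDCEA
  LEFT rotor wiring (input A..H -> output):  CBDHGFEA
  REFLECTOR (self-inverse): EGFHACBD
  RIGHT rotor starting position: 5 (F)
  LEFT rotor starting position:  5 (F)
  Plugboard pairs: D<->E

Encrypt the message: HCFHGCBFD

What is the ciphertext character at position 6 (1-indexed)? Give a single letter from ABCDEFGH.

Char 1 ('H'): step: R->6, L=5; H->plug->H->R->E->L->E->refl->A->L'->A->R'->D->plug->E
Char 2 ('C'): step: R->7, L=5; C->plug->C->R->H->L->B->refl->G->L'->F->R'->H->plug->H
Char 3 ('F'): step: R->0, L->6 (L advanced); F->plug->F->R->C->L->E->refl->A->L'->G->R'->B->plug->B
Char 4 ('H'): step: R->1, L=6; H->plug->H->R->A->L->G->refl->B->L'->F->R'->A->plug->A
Char 5 ('G'): step: R->2, L=6; G->plug->G->R->H->L->H->refl->D->L'->D->R'->A->plug->A
Char 6 ('C'): step: R->3, L=6; C->plug->C->R->H->L->H->refl->D->L'->D->R'->G->plug->G

G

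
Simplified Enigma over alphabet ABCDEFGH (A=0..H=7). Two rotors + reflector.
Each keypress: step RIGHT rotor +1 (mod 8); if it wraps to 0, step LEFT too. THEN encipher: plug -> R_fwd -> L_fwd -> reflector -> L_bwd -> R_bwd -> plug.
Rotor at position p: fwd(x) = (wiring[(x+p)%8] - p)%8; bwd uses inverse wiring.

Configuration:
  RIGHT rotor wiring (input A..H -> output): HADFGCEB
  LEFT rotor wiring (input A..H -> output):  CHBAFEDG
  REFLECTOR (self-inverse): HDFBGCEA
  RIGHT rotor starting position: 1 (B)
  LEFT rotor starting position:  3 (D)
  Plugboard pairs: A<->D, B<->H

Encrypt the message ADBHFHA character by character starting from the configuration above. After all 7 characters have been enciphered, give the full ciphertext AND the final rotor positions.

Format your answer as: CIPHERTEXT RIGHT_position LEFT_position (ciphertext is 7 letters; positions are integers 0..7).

Char 1 ('A'): step: R->2, L=3; A->plug->D->R->A->L->F->refl->C->L'->B->R'->A->plug->D
Char 2 ('D'): step: R->3, L=3; D->plug->A->R->C->L->B->refl->D->L'->E->R'->F->plug->F
Char 3 ('B'): step: R->4, L=3; B->plug->H->R->B->L->C->refl->F->L'->A->R'->C->plug->C
Char 4 ('H'): step: R->5, L=3; H->plug->B->R->H->L->G->refl->E->L'->G->R'->F->plug->F
Char 5 ('F'): step: R->6, L=3; F->plug->F->R->H->L->G->refl->E->L'->G->R'->A->plug->D
Char 6 ('H'): step: R->7, L=3; H->plug->B->R->A->L->F->refl->C->L'->B->R'->C->plug->C
Char 7 ('A'): step: R->0, L->4 (L advanced); A->plug->D->R->F->L->D->refl->B->L'->A->R'->B->plug->H
Final: ciphertext=DFCFDCH, RIGHT=0, LEFT=4

Answer: DFCFDCH 0 4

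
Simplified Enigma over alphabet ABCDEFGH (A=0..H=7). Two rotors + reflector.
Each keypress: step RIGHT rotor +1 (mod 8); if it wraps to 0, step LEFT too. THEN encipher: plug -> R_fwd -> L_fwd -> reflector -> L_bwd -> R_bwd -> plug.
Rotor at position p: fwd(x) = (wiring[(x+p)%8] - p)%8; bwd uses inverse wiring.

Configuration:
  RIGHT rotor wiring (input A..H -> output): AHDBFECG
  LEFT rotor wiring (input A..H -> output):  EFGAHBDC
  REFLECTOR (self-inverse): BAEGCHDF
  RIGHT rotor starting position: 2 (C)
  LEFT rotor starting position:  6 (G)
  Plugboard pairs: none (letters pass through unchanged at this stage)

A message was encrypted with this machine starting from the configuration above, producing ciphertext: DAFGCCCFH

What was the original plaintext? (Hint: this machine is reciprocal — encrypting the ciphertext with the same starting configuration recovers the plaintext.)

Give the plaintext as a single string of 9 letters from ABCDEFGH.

Char 1 ('D'): step: R->3, L=6; D->plug->D->R->H->L->D->refl->G->L'->C->R'->B->plug->B
Char 2 ('A'): step: R->4, L=6; A->plug->A->R->B->L->E->refl->C->L'->F->R'->H->plug->H
Char 3 ('F'): step: R->5, L=6; F->plug->F->R->G->L->B->refl->A->L'->E->R'->G->plug->G
Char 4 ('G'): step: R->6, L=6; G->plug->G->R->H->L->D->refl->G->L'->C->R'->C->plug->C
Char 5 ('C'): step: R->7, L=6; C->plug->C->R->A->L->F->refl->H->L'->D->R'->H->plug->H
Char 6 ('C'): step: R->0, L->7 (L advanced); C->plug->C->R->D->L->H->refl->F->L'->B->R'->D->plug->D
Char 7 ('C'): step: R->1, L=7; C->plug->C->R->A->L->D->refl->G->L'->C->R'->B->plug->B
Char 8 ('F'): step: R->2, L=7; F->plug->F->R->E->L->B->refl->A->L'->F->R'->H->plug->H
Char 9 ('H'): step: R->3, L=7; H->plug->H->R->A->L->D->refl->G->L'->C->R'->B->plug->B

Answer: BHGCHDBHB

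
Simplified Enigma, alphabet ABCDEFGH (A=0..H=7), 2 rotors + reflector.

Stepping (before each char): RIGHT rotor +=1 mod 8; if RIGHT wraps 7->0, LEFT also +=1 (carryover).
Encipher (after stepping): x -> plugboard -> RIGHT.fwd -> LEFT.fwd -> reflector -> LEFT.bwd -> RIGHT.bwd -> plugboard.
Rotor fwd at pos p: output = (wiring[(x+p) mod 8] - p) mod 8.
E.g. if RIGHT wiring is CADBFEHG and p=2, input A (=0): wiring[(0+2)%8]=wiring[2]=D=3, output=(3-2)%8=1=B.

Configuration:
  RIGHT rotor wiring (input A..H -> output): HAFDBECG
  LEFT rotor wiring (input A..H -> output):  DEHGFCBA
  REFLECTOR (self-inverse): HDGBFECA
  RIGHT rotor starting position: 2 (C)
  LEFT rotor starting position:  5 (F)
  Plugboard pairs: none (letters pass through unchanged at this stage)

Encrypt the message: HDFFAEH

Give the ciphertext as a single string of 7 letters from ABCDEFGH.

Char 1 ('H'): step: R->3, L=5; H->plug->H->R->C->L->D->refl->B->L'->G->R'->B->plug->B
Char 2 ('D'): step: R->4, L=5; D->plug->D->R->C->L->D->refl->B->L'->G->R'->C->plug->C
Char 3 ('F'): step: R->5, L=5; F->plug->F->R->A->L->F->refl->E->L'->B->R'->C->plug->C
Char 4 ('F'): step: R->6, L=5; F->plug->F->R->F->L->C->refl->G->L'->D->R'->G->plug->G
Char 5 ('A'): step: R->7, L=5; A->plug->A->R->H->L->A->refl->H->L'->E->R'->E->plug->E
Char 6 ('E'): step: R->0, L->6 (L advanced); E->plug->E->R->B->L->C->refl->G->L'->D->R'->D->plug->D
Char 7 ('H'): step: R->1, L=6; H->plug->H->R->G->L->H->refl->A->L'->F->R'->G->plug->G

Answer: BCCGEDG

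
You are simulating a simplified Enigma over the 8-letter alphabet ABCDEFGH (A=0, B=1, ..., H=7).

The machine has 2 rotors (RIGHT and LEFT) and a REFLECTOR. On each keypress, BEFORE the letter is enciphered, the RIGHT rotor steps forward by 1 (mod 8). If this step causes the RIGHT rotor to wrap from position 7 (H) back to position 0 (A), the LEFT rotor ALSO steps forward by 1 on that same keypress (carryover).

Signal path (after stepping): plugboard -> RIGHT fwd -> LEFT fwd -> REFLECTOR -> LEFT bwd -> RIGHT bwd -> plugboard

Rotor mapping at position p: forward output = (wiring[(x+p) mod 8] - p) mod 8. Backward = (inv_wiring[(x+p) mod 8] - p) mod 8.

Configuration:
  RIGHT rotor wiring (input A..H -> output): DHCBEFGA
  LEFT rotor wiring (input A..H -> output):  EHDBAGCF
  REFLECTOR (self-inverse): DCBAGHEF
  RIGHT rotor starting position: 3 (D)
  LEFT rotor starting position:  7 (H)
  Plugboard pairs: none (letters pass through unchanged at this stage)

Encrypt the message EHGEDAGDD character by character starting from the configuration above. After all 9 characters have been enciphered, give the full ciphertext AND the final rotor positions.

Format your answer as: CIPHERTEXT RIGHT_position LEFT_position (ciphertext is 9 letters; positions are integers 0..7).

Answer: CEDHBDBAC 4 0

Derivation:
Char 1 ('E'): step: R->4, L=7; E->plug->E->R->H->L->D->refl->A->L'->C->R'->C->plug->C
Char 2 ('H'): step: R->5, L=7; H->plug->H->R->H->L->D->refl->A->L'->C->R'->E->plug->E
Char 3 ('G'): step: R->6, L=7; G->plug->G->R->G->L->H->refl->F->L'->B->R'->D->plug->D
Char 4 ('E'): step: R->7, L=7; E->plug->E->R->C->L->A->refl->D->L'->H->R'->H->plug->H
Char 5 ('D'): step: R->0, L->0 (L advanced); D->plug->D->R->B->L->H->refl->F->L'->H->R'->B->plug->B
Char 6 ('A'): step: R->1, L=0; A->plug->A->R->G->L->C->refl->B->L'->D->R'->D->plug->D
Char 7 ('G'): step: R->2, L=0; G->plug->G->R->B->L->H->refl->F->L'->H->R'->B->plug->B
Char 8 ('D'): step: R->3, L=0; D->plug->D->R->D->L->B->refl->C->L'->G->R'->A->plug->A
Char 9 ('D'): step: R->4, L=0; D->plug->D->R->E->L->A->refl->D->L'->C->R'->C->plug->C
Final: ciphertext=CEDHBDBAC, RIGHT=4, LEFT=0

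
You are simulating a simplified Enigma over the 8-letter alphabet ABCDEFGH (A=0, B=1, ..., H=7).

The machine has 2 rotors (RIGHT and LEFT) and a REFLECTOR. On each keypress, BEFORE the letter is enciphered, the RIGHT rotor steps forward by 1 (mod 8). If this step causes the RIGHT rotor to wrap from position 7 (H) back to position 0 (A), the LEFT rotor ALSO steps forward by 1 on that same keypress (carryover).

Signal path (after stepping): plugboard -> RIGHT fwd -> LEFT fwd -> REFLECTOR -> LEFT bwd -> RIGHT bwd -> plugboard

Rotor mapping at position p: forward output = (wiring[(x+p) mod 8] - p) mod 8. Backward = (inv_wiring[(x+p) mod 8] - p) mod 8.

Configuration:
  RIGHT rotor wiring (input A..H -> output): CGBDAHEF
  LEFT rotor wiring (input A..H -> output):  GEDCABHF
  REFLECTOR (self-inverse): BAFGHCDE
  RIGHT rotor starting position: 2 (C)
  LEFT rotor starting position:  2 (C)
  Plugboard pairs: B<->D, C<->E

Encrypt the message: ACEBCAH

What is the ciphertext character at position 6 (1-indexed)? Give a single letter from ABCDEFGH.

Char 1 ('A'): step: R->3, L=2; A->plug->A->R->A->L->B->refl->A->L'->B->R'->D->plug->B
Char 2 ('C'): step: R->4, L=2; C->plug->E->R->G->L->E->refl->H->L'->D->R'->B->plug->D
Char 3 ('E'): step: R->5, L=2; E->plug->C->R->A->L->B->refl->A->L'->B->R'->E->plug->C
Char 4 ('B'): step: R->6, L=2; B->plug->D->R->A->L->B->refl->A->L'->B->R'->H->plug->H
Char 5 ('C'): step: R->7, L=2; C->plug->E->R->E->L->F->refl->C->L'->H->R'->C->plug->E
Char 6 ('A'): step: R->0, L->3 (L advanced); A->plug->A->R->C->L->G->refl->D->L'->F->R'->H->plug->H

H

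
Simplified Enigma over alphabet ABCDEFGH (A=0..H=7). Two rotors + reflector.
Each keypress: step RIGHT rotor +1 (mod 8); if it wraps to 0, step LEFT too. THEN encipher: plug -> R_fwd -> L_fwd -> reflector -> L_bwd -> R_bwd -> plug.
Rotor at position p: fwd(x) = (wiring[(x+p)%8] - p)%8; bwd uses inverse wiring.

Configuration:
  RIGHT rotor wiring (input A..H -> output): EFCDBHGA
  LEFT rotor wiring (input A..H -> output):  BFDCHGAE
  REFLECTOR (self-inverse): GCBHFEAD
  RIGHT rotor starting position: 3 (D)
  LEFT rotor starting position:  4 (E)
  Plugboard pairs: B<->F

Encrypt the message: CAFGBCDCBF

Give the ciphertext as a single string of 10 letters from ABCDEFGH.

Answer: DHECHFEECA

Derivation:
Char 1 ('C'): step: R->4, L=4; C->plug->C->R->C->L->E->refl->F->L'->E->R'->D->plug->D
Char 2 ('A'): step: R->5, L=4; A->plug->A->R->C->L->E->refl->F->L'->E->R'->H->plug->H
Char 3 ('F'): step: R->6, L=4; F->plug->B->R->C->L->E->refl->F->L'->E->R'->E->plug->E
Char 4 ('G'): step: R->7, L=4; G->plug->G->R->A->L->D->refl->H->L'->G->R'->C->plug->C
Char 5 ('B'): step: R->0, L->5 (L advanced); B->plug->F->R->H->L->C->refl->B->L'->A->R'->H->plug->H
Char 6 ('C'): step: R->1, L=5; C->plug->C->R->C->L->H->refl->D->L'->B->R'->B->plug->F
Char 7 ('D'): step: R->2, L=5; D->plug->D->R->F->L->G->refl->A->L'->E->R'->E->plug->E
Char 8 ('C'): step: R->3, L=5; C->plug->C->R->E->L->A->refl->G->L'->F->R'->E->plug->E
Char 9 ('B'): step: R->4, L=5; B->plug->F->R->B->L->D->refl->H->L'->C->R'->C->plug->C
Char 10 ('F'): step: R->5, L=5; F->plug->B->R->B->L->D->refl->H->L'->C->R'->A->plug->A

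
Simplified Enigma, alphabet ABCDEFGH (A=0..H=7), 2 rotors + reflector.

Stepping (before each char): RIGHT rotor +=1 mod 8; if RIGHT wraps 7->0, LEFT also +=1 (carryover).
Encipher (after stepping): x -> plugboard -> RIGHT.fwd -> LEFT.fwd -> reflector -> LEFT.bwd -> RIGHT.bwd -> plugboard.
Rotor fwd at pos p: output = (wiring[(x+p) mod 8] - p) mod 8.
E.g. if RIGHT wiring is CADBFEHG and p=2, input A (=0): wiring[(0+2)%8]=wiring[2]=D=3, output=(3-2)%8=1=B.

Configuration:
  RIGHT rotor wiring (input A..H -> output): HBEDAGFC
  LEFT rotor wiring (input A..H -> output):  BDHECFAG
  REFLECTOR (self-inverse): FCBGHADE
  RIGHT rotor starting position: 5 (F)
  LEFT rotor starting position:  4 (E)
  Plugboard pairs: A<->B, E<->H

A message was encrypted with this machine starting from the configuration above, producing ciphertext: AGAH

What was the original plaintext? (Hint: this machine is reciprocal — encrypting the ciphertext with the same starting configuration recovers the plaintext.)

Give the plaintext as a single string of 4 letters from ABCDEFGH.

Answer: BHCC

Derivation:
Char 1 ('A'): step: R->6, L=4; A->plug->B->R->E->L->F->refl->A->L'->H->R'->A->plug->B
Char 2 ('G'): step: R->7, L=4; G->plug->G->R->H->L->A->refl->F->L'->E->R'->E->plug->H
Char 3 ('A'): step: R->0, L->5 (L advanced); A->plug->B->R->B->L->D->refl->G->L'->E->R'->C->plug->C
Char 4 ('H'): step: R->1, L=5; H->plug->E->R->F->L->C->refl->B->L'->C->R'->C->plug->C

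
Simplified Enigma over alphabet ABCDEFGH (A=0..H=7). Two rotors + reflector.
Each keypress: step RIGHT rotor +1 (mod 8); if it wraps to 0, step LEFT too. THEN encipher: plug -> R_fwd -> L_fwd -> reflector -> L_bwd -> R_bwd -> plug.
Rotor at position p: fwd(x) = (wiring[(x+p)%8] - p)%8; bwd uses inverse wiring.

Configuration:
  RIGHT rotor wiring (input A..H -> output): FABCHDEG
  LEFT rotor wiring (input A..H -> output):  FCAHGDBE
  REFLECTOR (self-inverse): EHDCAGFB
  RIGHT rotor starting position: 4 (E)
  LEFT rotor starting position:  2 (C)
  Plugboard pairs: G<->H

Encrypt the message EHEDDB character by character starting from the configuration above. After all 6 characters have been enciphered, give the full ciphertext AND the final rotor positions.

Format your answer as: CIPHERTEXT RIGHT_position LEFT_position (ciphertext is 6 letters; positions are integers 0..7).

Char 1 ('E'): step: R->5, L=2; E->plug->E->R->D->L->B->refl->H->L'->E->R'->F->plug->F
Char 2 ('H'): step: R->6, L=2; H->plug->G->R->B->L->F->refl->G->L'->A->R'->B->plug->B
Char 3 ('E'): step: R->7, L=2; E->plug->E->R->D->L->B->refl->H->L'->E->R'->G->plug->H
Char 4 ('D'): step: R->0, L->3 (L advanced); D->plug->D->R->C->L->A->refl->E->L'->A->R'->B->plug->B
Char 5 ('D'): step: R->1, L=3; D->plug->D->R->G->L->H->refl->B->L'->E->R'->H->plug->G
Char 6 ('B'): step: R->2, L=3; B->plug->B->R->A->L->E->refl->A->L'->C->R'->E->plug->E
Final: ciphertext=FBHBGE, RIGHT=2, LEFT=3

Answer: FBHBGE 2 3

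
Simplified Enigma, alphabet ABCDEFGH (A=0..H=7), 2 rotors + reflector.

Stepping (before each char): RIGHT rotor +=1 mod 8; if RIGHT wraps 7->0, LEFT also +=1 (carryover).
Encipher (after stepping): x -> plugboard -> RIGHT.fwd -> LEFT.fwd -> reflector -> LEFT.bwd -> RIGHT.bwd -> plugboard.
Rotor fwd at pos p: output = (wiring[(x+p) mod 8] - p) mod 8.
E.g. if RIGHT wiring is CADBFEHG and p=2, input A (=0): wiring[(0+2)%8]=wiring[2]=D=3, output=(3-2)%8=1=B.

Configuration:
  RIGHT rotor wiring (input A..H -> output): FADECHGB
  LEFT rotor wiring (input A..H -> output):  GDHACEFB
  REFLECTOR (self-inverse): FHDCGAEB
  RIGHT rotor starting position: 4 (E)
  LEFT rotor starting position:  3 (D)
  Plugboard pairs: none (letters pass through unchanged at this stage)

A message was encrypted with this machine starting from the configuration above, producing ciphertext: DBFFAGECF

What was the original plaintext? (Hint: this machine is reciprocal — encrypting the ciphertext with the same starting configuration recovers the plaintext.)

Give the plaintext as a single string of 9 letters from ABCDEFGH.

Char 1 ('D'): step: R->5, L=3; D->plug->D->R->A->L->F->refl->A->L'->G->R'->F->plug->F
Char 2 ('B'): step: R->6, L=3; B->plug->B->R->D->L->C->refl->D->L'->F->R'->E->plug->E
Char 3 ('F'): step: R->7, L=3; F->plug->F->R->D->L->C->refl->D->L'->F->R'->E->plug->E
Char 4 ('F'): step: R->0, L->4 (L advanced); F->plug->F->R->H->L->E->refl->G->L'->A->R'->B->plug->B
Char 5 ('A'): step: R->1, L=4; A->plug->A->R->H->L->E->refl->G->L'->A->R'->G->plug->G
Char 6 ('G'): step: R->2, L=4; G->plug->G->R->D->L->F->refl->A->L'->B->R'->A->plug->A
Char 7 ('E'): step: R->3, L=4; E->plug->E->R->G->L->D->refl->C->L'->E->R'->C->plug->C
Char 8 ('C'): step: R->4, L=4; C->plug->C->R->C->L->B->refl->H->L'->F->R'->D->plug->D
Char 9 ('F'): step: R->5, L=4; F->plug->F->R->G->L->D->refl->C->L'->E->R'->C->plug->C

Answer: FEEBGACDC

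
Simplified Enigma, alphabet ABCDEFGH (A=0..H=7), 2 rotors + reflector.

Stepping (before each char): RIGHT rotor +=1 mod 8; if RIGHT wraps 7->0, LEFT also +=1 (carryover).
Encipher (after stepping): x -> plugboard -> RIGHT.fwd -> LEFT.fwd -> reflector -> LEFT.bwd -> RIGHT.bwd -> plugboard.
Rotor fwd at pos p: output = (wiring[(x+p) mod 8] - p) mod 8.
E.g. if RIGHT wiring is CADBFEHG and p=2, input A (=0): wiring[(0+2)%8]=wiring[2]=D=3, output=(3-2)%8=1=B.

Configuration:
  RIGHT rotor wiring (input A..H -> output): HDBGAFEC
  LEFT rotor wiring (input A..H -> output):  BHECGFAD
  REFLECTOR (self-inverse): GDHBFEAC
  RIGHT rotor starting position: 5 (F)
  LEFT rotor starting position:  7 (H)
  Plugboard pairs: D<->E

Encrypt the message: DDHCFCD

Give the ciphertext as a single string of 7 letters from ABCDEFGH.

Char 1 ('D'): step: R->6, L=7; D->plug->E->R->D->L->F->refl->E->L'->A->R'->F->plug->F
Char 2 ('D'): step: R->7, L=7; D->plug->E->R->H->L->B->refl->D->L'->E->R'->C->plug->C
Char 3 ('H'): step: R->0, L->0 (L advanced); H->plug->H->R->C->L->E->refl->F->L'->F->R'->F->plug->F
Char 4 ('C'): step: R->1, L=0; C->plug->C->R->F->L->F->refl->E->L'->C->R'->A->plug->A
Char 5 ('F'): step: R->2, L=0; F->plug->F->R->A->L->B->refl->D->L'->H->R'->A->plug->A
Char 6 ('C'): step: R->3, L=0; C->plug->C->R->C->L->E->refl->F->L'->F->R'->B->plug->B
Char 7 ('D'): step: R->4, L=0; D->plug->E->R->D->L->C->refl->H->L'->B->R'->B->plug->B

Answer: FCFAABB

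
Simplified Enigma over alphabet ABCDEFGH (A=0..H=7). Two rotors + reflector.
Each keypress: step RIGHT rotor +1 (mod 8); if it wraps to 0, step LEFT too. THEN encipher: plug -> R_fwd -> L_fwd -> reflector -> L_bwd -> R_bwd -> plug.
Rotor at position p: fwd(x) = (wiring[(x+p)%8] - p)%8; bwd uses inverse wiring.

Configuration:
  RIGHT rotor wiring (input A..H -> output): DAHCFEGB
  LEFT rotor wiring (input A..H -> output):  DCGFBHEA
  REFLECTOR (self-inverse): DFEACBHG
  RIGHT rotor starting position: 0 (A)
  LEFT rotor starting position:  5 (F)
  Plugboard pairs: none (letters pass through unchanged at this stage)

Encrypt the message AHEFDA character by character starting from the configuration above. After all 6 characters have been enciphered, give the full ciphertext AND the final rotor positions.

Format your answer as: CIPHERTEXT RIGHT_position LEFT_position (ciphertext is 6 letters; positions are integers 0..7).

Answer: GDBDFG 6 5

Derivation:
Char 1 ('A'): step: R->1, L=5; A->plug->A->R->H->L->E->refl->C->L'->A->R'->G->plug->G
Char 2 ('H'): step: R->2, L=5; H->plug->H->R->G->L->A->refl->D->L'->C->R'->D->plug->D
Char 3 ('E'): step: R->3, L=5; E->plug->E->R->G->L->A->refl->D->L'->C->R'->B->plug->B
Char 4 ('F'): step: R->4, L=5; F->plug->F->R->E->L->F->refl->B->L'->F->R'->D->plug->D
Char 5 ('D'): step: R->5, L=5; D->plug->D->R->G->L->A->refl->D->L'->C->R'->F->plug->F
Char 6 ('A'): step: R->6, L=5; A->plug->A->R->A->L->C->refl->E->L'->H->R'->G->plug->G
Final: ciphertext=GDBDFG, RIGHT=6, LEFT=5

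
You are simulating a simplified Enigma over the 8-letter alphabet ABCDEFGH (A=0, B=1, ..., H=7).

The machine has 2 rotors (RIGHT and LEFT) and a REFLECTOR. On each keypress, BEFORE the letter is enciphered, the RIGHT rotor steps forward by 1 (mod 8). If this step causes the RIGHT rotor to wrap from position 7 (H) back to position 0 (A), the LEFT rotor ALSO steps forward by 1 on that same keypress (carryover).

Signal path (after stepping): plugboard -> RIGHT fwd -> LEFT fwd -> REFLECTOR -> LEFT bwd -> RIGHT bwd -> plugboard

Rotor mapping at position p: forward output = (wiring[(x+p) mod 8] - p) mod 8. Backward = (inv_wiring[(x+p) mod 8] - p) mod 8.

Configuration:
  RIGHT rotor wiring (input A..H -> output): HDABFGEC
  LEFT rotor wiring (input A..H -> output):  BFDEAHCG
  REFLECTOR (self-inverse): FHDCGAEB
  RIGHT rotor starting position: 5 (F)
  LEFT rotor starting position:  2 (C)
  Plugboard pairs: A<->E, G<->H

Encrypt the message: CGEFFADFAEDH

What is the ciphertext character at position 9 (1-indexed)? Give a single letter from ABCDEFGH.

Char 1 ('C'): step: R->6, L=2; C->plug->C->R->B->L->C->refl->D->L'->H->R'->G->plug->H
Char 2 ('G'): step: R->7, L=2; G->plug->H->R->F->L->E->refl->G->L'->C->R'->E->plug->A
Char 3 ('E'): step: R->0, L->3 (L advanced); E->plug->A->R->H->L->A->refl->F->L'->B->R'->D->plug->D
Char 4 ('F'): step: R->1, L=3; F->plug->F->R->D->L->H->refl->B->L'->A->R'->C->plug->C
Char 5 ('F'): step: R->2, L=3; F->plug->F->R->A->L->B->refl->H->L'->D->R'->C->plug->C
Char 6 ('A'): step: R->3, L=3; A->plug->E->R->H->L->A->refl->F->L'->B->R'->D->plug->D
Char 7 ('D'): step: R->4, L=3; D->plug->D->R->G->L->C->refl->D->L'->E->R'->G->plug->H
Char 8 ('F'): step: R->5, L=3; F->plug->F->R->D->L->H->refl->B->L'->A->R'->H->plug->G
Char 9 ('A'): step: R->6, L=3; A->plug->E->R->C->L->E->refl->G->L'->F->R'->D->plug->D

D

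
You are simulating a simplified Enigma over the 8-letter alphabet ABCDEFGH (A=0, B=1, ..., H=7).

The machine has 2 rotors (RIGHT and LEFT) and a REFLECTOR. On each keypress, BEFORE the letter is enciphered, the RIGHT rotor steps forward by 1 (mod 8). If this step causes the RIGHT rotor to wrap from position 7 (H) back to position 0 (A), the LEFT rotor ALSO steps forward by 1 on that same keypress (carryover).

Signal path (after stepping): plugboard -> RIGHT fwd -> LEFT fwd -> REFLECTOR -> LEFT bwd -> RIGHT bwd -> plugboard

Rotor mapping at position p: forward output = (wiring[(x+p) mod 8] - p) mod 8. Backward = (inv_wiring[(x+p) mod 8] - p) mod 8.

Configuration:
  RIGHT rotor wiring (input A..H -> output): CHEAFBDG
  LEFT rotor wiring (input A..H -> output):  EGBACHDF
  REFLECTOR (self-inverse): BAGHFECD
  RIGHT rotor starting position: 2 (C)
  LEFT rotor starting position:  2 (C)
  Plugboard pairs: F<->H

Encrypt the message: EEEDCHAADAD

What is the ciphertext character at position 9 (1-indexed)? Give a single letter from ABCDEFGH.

Char 1 ('E'): step: R->3, L=2; E->plug->E->R->D->L->F->refl->E->L'->H->R'->F->plug->H
Char 2 ('E'): step: R->4, L=2; E->plug->E->R->G->L->C->refl->G->L'->B->R'->A->plug->A
Char 3 ('E'): step: R->5, L=2; E->plug->E->R->C->L->A->refl->B->L'->E->R'->A->plug->A
Char 4 ('D'): step: R->6, L=2; D->plug->D->R->B->L->G->refl->C->L'->G->R'->E->plug->E
Char 5 ('C'): step: R->7, L=2; C->plug->C->R->A->L->H->refl->D->L'->F->R'->D->plug->D
Char 6 ('H'): step: R->0, L->3 (L advanced); H->plug->F->R->B->L->H->refl->D->L'->G->R'->H->plug->F
Char 7 ('A'): step: R->1, L=3; A->plug->A->R->G->L->D->refl->H->L'->B->R'->H->plug->F
Char 8 ('A'): step: R->2, L=3; A->plug->A->R->C->L->E->refl->F->L'->A->R'->G->plug->G
Char 9 ('D'): step: R->3, L=3; D->plug->D->R->A->L->F->refl->E->L'->C->R'->B->plug->B

B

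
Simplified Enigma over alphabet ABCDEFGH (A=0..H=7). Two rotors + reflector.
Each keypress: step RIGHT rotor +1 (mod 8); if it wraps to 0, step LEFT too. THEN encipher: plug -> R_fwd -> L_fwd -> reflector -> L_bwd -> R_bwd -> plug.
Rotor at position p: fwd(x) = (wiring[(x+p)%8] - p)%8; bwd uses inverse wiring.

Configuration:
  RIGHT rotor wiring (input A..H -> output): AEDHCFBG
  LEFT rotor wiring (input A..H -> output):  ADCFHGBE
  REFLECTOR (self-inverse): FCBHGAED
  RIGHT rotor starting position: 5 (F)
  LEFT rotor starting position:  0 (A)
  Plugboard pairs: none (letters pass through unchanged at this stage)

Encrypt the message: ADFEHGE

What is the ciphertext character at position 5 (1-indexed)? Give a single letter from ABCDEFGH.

Char 1 ('A'): step: R->6, L=0; A->plug->A->R->D->L->F->refl->A->L'->A->R'->B->plug->B
Char 2 ('D'): step: R->7, L=0; D->plug->D->R->E->L->H->refl->D->L'->B->R'->B->plug->B
Char 3 ('F'): step: R->0, L->1 (L advanced); F->plug->F->R->F->L->A->refl->F->L'->E->R'->B->plug->B
Char 4 ('E'): step: R->1, L=1; E->plug->E->R->E->L->F->refl->A->L'->F->R'->G->plug->G
Char 5 ('H'): step: R->2, L=1; H->plug->H->R->C->L->E->refl->G->L'->D->R'->D->plug->D

D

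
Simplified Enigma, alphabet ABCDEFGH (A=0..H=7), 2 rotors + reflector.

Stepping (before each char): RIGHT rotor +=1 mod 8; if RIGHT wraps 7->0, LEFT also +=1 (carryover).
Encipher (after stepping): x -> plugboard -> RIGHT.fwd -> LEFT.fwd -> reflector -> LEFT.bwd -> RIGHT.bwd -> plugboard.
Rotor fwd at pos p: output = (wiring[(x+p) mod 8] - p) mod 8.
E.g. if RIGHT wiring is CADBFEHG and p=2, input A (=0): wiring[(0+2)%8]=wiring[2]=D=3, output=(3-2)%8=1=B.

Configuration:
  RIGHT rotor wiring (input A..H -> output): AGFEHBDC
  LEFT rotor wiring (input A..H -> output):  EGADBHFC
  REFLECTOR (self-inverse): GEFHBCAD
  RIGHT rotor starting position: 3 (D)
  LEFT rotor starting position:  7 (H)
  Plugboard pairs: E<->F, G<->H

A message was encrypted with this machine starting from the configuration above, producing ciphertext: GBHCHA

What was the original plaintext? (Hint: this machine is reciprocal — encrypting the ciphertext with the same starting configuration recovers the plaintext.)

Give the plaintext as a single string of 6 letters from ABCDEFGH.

Char 1 ('G'): step: R->4, L=7; G->plug->H->R->A->L->D->refl->H->L'->C->R'->F->plug->E
Char 2 ('B'): step: R->5, L=7; B->plug->B->R->G->L->A->refl->G->L'->H->R'->G->plug->H
Char 3 ('H'): step: R->6, L=7; H->plug->G->R->B->L->F->refl->C->L'->F->R'->A->plug->A
Char 4 ('C'): step: R->7, L=7; C->plug->C->R->H->L->G->refl->A->L'->G->R'->D->plug->D
Char 5 ('H'): step: R->0, L->0 (L advanced); H->plug->G->R->D->L->D->refl->H->L'->F->R'->C->plug->C
Char 6 ('A'): step: R->1, L=0; A->plug->A->R->F->L->H->refl->D->L'->D->R'->C->plug->C

Answer: EHADCC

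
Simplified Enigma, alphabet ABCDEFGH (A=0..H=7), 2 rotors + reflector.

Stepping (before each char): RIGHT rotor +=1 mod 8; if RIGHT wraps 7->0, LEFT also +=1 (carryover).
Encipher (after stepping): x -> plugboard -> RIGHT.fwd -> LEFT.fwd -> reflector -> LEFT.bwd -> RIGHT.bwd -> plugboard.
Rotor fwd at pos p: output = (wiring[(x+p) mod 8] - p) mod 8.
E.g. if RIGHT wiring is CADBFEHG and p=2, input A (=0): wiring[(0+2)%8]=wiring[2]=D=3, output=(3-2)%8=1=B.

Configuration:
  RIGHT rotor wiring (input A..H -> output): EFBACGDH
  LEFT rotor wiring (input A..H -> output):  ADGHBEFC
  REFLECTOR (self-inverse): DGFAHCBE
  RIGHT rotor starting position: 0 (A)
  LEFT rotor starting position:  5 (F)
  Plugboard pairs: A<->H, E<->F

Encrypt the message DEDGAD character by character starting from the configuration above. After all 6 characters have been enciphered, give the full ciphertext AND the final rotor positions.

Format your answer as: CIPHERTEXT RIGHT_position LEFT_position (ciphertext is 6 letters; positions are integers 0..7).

Char 1 ('D'): step: R->1, L=5; D->plug->D->R->B->L->A->refl->D->L'->D->R'->H->plug->A
Char 2 ('E'): step: R->2, L=5; E->plug->F->R->F->L->B->refl->G->L'->E->R'->D->plug->D
Char 3 ('D'): step: R->3, L=5; D->plug->D->R->A->L->H->refl->E->L'->H->R'->B->plug->B
Char 4 ('G'): step: R->4, L=5; G->plug->G->R->F->L->B->refl->G->L'->E->R'->H->plug->A
Char 5 ('A'): step: R->5, L=5; A->plug->H->R->F->L->B->refl->G->L'->E->R'->F->plug->E
Char 6 ('D'): step: R->6, L=5; D->plug->D->R->H->L->E->refl->H->L'->A->R'->H->plug->A
Final: ciphertext=ADBAEA, RIGHT=6, LEFT=5

Answer: ADBAEA 6 5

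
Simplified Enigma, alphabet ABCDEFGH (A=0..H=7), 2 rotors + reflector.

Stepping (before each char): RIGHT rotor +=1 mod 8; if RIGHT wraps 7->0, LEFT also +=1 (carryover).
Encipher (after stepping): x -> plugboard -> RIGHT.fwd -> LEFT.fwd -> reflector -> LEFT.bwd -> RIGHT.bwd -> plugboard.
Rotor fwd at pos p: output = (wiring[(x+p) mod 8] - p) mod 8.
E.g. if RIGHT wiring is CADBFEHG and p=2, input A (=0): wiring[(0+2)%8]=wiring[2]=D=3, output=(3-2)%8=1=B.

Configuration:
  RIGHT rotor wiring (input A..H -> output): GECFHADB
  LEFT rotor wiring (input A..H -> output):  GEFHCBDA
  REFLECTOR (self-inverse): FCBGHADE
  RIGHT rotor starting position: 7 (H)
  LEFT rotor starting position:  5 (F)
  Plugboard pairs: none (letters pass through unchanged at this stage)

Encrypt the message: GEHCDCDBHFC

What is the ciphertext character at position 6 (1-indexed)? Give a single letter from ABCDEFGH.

Char 1 ('G'): step: R->0, L->6 (L advanced); G->plug->G->R->D->L->G->refl->D->L'->H->R'->E->plug->E
Char 2 ('E'): step: R->1, L=6; E->plug->E->R->H->L->D->refl->G->L'->D->R'->A->plug->A
Char 3 ('H'): step: R->2, L=6; H->plug->H->R->C->L->A->refl->F->L'->A->R'->A->plug->A
Char 4 ('C'): step: R->3, L=6; C->plug->C->R->F->L->B->refl->C->L'->B->R'->G->plug->G
Char 5 ('D'): step: R->4, L=6; D->plug->D->R->F->L->B->refl->C->L'->B->R'->H->plug->H
Char 6 ('C'): step: R->5, L=6; C->plug->C->R->E->L->H->refl->E->L'->G->R'->B->plug->B

B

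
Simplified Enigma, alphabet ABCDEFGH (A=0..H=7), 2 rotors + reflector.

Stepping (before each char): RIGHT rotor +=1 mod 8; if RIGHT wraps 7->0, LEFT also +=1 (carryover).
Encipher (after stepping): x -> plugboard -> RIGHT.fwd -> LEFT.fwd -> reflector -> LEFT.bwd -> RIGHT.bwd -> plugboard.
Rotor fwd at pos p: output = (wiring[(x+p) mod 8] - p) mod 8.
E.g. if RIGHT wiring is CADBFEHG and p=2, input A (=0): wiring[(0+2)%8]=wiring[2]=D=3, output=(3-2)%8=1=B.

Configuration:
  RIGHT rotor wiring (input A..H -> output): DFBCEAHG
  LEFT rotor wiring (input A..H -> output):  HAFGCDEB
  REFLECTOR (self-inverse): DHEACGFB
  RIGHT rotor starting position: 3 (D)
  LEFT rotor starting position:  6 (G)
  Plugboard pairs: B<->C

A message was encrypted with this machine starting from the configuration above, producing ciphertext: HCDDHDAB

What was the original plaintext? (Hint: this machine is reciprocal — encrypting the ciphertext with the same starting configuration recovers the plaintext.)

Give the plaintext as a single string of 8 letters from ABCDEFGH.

Answer: BFCCFEHC

Derivation:
Char 1 ('H'): step: R->4, L=6; H->plug->H->R->G->L->E->refl->C->L'->D->R'->C->plug->B
Char 2 ('C'): step: R->5, L=6; C->plug->B->R->C->L->B->refl->H->L'->E->R'->F->plug->F
Char 3 ('D'): step: R->6, L=6; D->plug->D->R->H->L->F->refl->G->L'->A->R'->B->plug->C
Char 4 ('D'): step: R->7, L=6; D->plug->D->R->C->L->B->refl->H->L'->E->R'->B->plug->C
Char 5 ('H'): step: R->0, L->7 (L advanced); H->plug->H->R->G->L->E->refl->C->L'->A->R'->F->plug->F
Char 6 ('D'): step: R->1, L=7; D->plug->D->R->D->L->G->refl->F->L'->H->R'->E->plug->E
Char 7 ('A'): step: R->2, L=7; A->plug->A->R->H->L->F->refl->G->L'->D->R'->H->plug->H
Char 8 ('B'): step: R->3, L=7; B->plug->C->R->F->L->D->refl->A->L'->B->R'->B->plug->C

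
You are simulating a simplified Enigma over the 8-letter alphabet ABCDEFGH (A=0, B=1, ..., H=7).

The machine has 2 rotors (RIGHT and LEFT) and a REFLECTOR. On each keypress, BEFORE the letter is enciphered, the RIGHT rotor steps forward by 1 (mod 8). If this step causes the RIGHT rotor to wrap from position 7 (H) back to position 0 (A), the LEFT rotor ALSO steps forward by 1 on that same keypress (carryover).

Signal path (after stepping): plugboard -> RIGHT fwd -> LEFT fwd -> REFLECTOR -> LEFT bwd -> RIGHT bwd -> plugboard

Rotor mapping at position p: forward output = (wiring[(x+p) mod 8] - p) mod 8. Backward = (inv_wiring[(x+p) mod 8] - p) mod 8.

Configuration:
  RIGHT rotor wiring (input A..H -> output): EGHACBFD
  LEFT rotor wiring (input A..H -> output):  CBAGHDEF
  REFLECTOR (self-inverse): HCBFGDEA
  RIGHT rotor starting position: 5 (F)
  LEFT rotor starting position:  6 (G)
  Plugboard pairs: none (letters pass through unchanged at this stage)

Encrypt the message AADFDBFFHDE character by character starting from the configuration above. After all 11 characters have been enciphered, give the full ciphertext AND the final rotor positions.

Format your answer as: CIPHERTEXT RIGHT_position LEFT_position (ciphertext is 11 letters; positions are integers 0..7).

Char 1 ('A'): step: R->6, L=6; A->plug->A->R->H->L->F->refl->D->L'->D->R'->H->plug->H
Char 2 ('A'): step: R->7, L=6; A->plug->A->R->E->L->C->refl->B->L'->G->R'->H->plug->H
Char 3 ('D'): step: R->0, L->7 (L advanced); D->plug->D->R->A->L->G->refl->E->L'->G->R'->B->plug->B
Char 4 ('F'): step: R->1, L=7; F->plug->F->R->E->L->H->refl->A->L'->F->R'->A->plug->A
Char 5 ('D'): step: R->2, L=7; D->plug->D->R->H->L->F->refl->D->L'->B->R'->F->plug->F
Char 6 ('B'): step: R->3, L=7; B->plug->B->R->H->L->F->refl->D->L'->B->R'->F->plug->F
Char 7 ('F'): step: R->4, L=7; F->plug->F->R->C->L->C->refl->B->L'->D->R'->G->plug->G
Char 8 ('F'): step: R->5, L=7; F->plug->F->R->C->L->C->refl->B->L'->D->R'->G->plug->G
Char 9 ('H'): step: R->6, L=7; H->plug->H->R->D->L->B->refl->C->L'->C->R'->F->plug->F
Char 10 ('D'): step: R->7, L=7; D->plug->D->R->A->L->G->refl->E->L'->G->R'->H->plug->H
Char 11 ('E'): step: R->0, L->0 (L advanced); E->plug->E->R->C->L->A->refl->H->L'->E->R'->A->plug->A
Final: ciphertext=HHBAFFGGFHA, RIGHT=0, LEFT=0

Answer: HHBAFFGGFHA 0 0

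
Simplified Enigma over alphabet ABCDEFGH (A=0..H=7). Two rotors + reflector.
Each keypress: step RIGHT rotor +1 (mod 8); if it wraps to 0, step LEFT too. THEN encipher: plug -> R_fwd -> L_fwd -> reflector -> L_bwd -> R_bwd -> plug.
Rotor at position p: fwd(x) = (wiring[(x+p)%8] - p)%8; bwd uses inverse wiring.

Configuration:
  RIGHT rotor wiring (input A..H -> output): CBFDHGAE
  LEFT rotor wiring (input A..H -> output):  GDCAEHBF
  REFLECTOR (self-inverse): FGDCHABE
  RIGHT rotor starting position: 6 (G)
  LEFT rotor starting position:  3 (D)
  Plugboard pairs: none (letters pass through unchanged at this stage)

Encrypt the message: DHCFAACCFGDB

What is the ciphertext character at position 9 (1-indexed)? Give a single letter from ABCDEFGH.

Char 1 ('D'): step: R->7, L=3; D->plug->D->R->G->L->A->refl->F->L'->A->R'->F->plug->F
Char 2 ('H'): step: R->0, L->4 (L advanced); H->plug->H->R->E->L->C->refl->D->L'->B->R'->B->plug->B
Char 3 ('C'): step: R->1, L=4; C->plug->C->R->C->L->F->refl->A->L'->A->R'->A->plug->A
Char 4 ('F'): step: R->2, L=4; F->plug->F->R->C->L->F->refl->A->L'->A->R'->G->plug->G
Char 5 ('A'): step: R->3, L=4; A->plug->A->R->A->L->A->refl->F->L'->C->R'->H->plug->H
Char 6 ('A'): step: R->4, L=4; A->plug->A->R->D->L->B->refl->G->L'->G->R'->E->plug->E
Char 7 ('C'): step: R->5, L=4; C->plug->C->R->H->L->E->refl->H->L'->F->R'->D->plug->D
Char 8 ('C'): step: R->6, L=4; C->plug->C->R->E->L->C->refl->D->L'->B->R'->G->plug->G
Char 9 ('F'): step: R->7, L=4; F->plug->F->R->A->L->A->refl->F->L'->C->R'->C->plug->C

C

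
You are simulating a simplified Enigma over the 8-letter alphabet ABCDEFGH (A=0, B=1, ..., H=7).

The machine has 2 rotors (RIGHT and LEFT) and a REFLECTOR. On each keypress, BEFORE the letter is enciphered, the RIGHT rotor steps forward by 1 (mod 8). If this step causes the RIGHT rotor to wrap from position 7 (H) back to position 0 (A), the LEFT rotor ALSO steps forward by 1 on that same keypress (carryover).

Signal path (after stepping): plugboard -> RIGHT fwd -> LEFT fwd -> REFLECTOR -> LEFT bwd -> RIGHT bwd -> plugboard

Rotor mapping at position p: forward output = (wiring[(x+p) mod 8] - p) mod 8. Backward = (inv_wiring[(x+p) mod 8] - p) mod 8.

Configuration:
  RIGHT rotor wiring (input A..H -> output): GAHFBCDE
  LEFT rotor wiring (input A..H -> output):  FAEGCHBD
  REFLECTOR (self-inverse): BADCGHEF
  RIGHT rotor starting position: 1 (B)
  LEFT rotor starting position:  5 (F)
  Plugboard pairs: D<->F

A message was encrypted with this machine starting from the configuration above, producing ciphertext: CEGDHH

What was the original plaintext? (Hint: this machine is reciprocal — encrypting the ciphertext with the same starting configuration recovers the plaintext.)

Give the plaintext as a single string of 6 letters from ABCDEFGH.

Answer: AABFCF

Derivation:
Char 1 ('C'): step: R->2, L=5; C->plug->C->R->H->L->F->refl->H->L'->F->R'->A->plug->A
Char 2 ('E'): step: R->3, L=5; E->plug->E->R->B->L->E->refl->G->L'->C->R'->A->plug->A
Char 3 ('G'): step: R->4, L=5; G->plug->G->R->D->L->A->refl->B->L'->G->R'->B->plug->B
Char 4 ('D'): step: R->5, L=5; D->plug->F->R->C->L->G->refl->E->L'->B->R'->D->plug->F
Char 5 ('H'): step: R->6, L=5; H->plug->H->R->E->L->D->refl->C->L'->A->R'->C->plug->C
Char 6 ('H'): step: R->7, L=5; H->plug->H->R->E->L->D->refl->C->L'->A->R'->D->plug->F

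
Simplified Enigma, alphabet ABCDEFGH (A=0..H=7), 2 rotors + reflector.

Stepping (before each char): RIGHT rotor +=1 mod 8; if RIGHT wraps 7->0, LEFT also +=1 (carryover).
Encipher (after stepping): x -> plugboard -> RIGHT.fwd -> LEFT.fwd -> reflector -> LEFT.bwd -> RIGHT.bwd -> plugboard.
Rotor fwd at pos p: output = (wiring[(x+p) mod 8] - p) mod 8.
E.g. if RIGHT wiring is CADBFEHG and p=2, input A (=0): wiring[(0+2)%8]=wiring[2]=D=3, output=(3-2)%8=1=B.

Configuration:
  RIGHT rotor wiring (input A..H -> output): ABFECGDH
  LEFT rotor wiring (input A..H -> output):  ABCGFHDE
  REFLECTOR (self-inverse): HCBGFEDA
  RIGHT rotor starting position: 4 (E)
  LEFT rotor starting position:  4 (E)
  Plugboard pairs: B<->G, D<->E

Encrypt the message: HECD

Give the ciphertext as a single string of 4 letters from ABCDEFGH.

Char 1 ('H'): step: R->5, L=4; H->plug->H->R->F->L->F->refl->E->L'->E->R'->E->plug->D
Char 2 ('E'): step: R->6, L=4; E->plug->D->R->D->L->A->refl->H->L'->C->R'->C->plug->C
Char 3 ('C'): step: R->7, L=4; C->plug->C->R->C->L->H->refl->A->L'->D->R'->F->plug->F
Char 4 ('D'): step: R->0, L->5 (L advanced); D->plug->E->R->C->L->H->refl->A->L'->H->R'->H->plug->H

Answer: DCFH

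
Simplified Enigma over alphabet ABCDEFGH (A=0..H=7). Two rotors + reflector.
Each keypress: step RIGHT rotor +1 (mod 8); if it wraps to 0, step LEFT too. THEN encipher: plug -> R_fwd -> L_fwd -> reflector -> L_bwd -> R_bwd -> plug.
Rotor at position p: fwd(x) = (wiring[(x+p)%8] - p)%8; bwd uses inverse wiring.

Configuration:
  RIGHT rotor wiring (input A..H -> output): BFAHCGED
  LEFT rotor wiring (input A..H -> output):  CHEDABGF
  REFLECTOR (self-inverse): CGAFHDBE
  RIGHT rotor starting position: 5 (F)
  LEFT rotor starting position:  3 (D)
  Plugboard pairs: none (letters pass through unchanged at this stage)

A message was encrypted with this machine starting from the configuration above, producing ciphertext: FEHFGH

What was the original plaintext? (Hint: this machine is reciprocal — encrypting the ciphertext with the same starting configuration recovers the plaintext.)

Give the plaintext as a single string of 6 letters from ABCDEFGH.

Answer: CAGACD

Derivation:
Char 1 ('F'): step: R->6, L=3; F->plug->F->R->B->L->F->refl->D->L'->D->R'->C->plug->C
Char 2 ('E'): step: R->7, L=3; E->plug->E->R->A->L->A->refl->C->L'->E->R'->A->plug->A
Char 3 ('H'): step: R->0, L->4 (L advanced); H->plug->H->R->D->L->B->refl->G->L'->E->R'->G->plug->G
Char 4 ('F'): step: R->1, L=4; F->plug->F->R->D->L->B->refl->G->L'->E->R'->A->plug->A
Char 5 ('G'): step: R->2, L=4; G->plug->G->R->H->L->H->refl->E->L'->A->R'->C->plug->C
Char 6 ('H'): step: R->3, L=4; H->plug->H->R->F->L->D->refl->F->L'->B->R'->D->plug->D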